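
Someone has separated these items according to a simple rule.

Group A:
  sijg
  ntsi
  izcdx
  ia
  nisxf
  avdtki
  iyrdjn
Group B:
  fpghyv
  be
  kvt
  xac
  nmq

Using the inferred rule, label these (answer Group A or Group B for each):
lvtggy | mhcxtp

The pattern is that an item is 'Group A' exactly when: contains 'i'.
lvtggy: no 'i', doesn't match → Group B. mhcxtp: no 'i', doesn't match → Group B.

Group B, Group B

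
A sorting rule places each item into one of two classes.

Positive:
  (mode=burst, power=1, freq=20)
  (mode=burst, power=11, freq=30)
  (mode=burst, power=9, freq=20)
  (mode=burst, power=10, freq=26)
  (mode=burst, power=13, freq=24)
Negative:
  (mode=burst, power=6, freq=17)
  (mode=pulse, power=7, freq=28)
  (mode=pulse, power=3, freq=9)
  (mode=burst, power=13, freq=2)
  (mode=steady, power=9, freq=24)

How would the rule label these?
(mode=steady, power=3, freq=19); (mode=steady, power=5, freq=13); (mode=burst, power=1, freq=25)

Negative, Negative, Positive

Rule: mode is burst AND freq ≥ 20. This holds for each 'Positive' example and fails for each 'Negative' one.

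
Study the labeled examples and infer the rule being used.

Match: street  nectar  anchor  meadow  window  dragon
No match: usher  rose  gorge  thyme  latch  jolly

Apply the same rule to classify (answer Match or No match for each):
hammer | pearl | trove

The pattern is that an item is 'Match' exactly when: length 6.
hammer — length 6, hence Match.
pearl — length 5, hence No match.
trove — length 5, hence No match.

Match, No match, No match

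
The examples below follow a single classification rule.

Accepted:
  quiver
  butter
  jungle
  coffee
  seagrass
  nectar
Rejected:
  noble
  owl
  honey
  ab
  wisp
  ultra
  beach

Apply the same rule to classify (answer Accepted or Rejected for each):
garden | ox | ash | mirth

The pattern is that an item is 'Accepted' exactly when: length ≥ 6.
garden — length 6, hence Accepted.
ox — length 2, hence Rejected.
ash — length 3, hence Rejected.
mirth — length 5, hence Rejected.

Accepted, Rejected, Rejected, Rejected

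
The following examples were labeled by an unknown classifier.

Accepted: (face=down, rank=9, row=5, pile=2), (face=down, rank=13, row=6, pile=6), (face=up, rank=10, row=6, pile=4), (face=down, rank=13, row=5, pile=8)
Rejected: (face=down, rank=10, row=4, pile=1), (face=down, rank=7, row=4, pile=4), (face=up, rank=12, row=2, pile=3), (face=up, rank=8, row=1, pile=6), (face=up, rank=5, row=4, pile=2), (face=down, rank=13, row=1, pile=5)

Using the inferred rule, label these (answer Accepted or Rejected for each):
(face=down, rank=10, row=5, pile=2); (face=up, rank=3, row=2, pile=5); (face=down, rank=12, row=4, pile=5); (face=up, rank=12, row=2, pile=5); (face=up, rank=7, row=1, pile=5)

Accepted, Rejected, Rejected, Rejected, Rejected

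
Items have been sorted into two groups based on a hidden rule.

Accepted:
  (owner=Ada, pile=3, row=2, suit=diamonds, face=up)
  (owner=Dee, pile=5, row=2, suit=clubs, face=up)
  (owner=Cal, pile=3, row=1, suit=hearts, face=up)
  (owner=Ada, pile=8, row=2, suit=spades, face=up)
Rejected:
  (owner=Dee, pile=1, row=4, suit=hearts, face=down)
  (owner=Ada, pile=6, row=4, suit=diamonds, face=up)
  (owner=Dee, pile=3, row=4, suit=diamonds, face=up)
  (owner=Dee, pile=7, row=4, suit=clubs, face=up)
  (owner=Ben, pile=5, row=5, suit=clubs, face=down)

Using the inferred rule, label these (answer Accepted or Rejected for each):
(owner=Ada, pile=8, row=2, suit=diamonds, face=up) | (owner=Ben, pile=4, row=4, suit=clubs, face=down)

Accepted, Rejected

The classifier is using: row ≤ 2.
Accepted: (owner=Ada, pile=8, row=2, suit=diamonds, face=up), since row = 2. Rejected: (owner=Ben, pile=4, row=4, suit=clubs, face=down), since row = 4.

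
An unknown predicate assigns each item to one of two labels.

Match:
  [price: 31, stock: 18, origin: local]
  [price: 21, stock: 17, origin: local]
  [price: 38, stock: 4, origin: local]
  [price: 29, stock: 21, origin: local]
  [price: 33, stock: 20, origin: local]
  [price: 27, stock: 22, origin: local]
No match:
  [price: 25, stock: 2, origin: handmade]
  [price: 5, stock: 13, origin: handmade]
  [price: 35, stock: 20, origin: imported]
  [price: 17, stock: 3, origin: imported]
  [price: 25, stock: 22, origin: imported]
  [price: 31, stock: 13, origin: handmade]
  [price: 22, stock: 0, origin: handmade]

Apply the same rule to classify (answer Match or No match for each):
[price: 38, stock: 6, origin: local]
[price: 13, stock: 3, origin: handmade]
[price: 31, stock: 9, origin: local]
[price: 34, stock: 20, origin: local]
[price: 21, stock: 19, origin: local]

Match, No match, Match, Match, Match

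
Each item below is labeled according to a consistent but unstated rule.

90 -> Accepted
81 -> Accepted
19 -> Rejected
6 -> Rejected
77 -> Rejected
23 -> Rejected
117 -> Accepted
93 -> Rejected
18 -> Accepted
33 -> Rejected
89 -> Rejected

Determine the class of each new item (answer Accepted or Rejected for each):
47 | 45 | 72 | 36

Rejected, Accepted, Accepted, Accepted

One predicate separates the groups cleanly: multiple of 9.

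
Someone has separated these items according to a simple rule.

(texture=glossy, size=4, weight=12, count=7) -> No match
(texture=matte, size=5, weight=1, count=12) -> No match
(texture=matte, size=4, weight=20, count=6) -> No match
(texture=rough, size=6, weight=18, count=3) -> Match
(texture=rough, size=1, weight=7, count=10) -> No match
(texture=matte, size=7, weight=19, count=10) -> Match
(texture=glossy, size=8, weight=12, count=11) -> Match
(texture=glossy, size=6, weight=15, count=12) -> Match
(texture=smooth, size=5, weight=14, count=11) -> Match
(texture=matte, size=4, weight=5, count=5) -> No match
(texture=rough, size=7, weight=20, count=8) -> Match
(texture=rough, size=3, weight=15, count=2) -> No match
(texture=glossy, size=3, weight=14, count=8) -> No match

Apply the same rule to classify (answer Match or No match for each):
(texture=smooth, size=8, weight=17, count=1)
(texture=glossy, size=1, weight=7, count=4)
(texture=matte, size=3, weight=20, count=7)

The distinguishing property — weight ≥ 5 AND size ≥ 5 — holds for all the 'Match' cases and none of the 'No match' cases.
(texture=smooth, size=8, weight=17, count=1): weight = 17, size = 8 — has this property, so Match.
(texture=glossy, size=1, weight=7, count=4): weight = 7, size = 1 — does not satisfy this, so No match.
(texture=matte, size=3, weight=20, count=7): weight = 20, size = 3 — does not satisfy this, so No match.

Match, No match, No match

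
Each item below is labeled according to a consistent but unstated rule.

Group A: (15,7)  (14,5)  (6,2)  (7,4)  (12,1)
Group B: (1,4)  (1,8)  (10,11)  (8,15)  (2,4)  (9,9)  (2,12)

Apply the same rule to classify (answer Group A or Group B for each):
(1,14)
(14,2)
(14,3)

The rule appears to be: first > second.
(1,14): 1 < 14 — doesn't qualify, so Group B. (14,2): 14 > 2 — passes, so Group A. (14,3): 14 > 3 — passes, so Group A.

Group B, Group A, Group A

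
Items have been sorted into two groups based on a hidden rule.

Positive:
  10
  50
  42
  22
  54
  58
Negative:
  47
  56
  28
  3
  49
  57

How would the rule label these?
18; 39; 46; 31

Positive, Negative, Positive, Negative

Rule: ≡ 2 (mod 4). This holds for each 'Positive' example and fails for each 'Negative' one.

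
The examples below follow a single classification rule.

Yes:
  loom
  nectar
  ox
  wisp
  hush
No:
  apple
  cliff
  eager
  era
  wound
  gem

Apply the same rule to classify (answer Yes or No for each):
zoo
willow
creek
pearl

All 'Yes' examples share one property — even length — and every 'No' example lacks it.
zoo: length 3 — fails this test, so No. willow: length 6 — qualifies, so Yes. creek: length 5 — fails this test, so No. pearl: length 5 — fails this test, so No.

No, Yes, No, No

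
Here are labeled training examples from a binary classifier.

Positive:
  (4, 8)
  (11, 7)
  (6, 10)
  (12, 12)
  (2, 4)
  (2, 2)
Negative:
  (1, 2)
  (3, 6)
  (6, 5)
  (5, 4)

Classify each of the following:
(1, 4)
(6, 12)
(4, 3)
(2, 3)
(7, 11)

Comparing the two groups points to one rule — sum is even.

Negative, Positive, Negative, Negative, Positive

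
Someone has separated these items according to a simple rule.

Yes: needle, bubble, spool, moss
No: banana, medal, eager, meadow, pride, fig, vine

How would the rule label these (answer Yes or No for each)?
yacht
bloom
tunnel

The simplest hypothesis consistent with all the labels is: has a double letter.
yacht: No (no doubled letter).
bloom: Yes ('oo' doubled).
tunnel: Yes ('nn' doubled).

No, Yes, Yes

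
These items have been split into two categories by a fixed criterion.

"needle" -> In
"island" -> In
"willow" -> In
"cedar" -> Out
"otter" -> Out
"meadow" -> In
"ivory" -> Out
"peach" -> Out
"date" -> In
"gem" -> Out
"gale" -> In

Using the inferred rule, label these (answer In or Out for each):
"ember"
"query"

Out, Out

Rule: even length. This holds for each 'In' example and fails for each 'Out' one.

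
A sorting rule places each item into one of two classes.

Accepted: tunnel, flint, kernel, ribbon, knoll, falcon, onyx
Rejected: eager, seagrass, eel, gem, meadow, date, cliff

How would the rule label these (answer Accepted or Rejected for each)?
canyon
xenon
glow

A rule that fits every label: contains 'n' — true of each 'Accepted' example, false of each 'Rejected' one.
canyon → has 'n' → Accepted.
xenon → has 'n' → Accepted.
glow → no 'n' → Rejected.

Accepted, Accepted, Rejected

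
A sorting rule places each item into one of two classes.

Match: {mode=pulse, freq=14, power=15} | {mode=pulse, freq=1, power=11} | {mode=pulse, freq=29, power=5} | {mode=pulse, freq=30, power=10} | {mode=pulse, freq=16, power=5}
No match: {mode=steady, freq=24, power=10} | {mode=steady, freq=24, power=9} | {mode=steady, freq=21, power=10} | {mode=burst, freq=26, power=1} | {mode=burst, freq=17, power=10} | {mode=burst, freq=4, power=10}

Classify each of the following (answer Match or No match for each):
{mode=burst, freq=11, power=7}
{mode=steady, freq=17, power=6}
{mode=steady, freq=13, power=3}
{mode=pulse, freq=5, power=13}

No match, No match, No match, Match

The classifier is using: mode is pulse.
{mode=burst, freq=11, power=7}: No match (mode is burst). {mode=steady, freq=17, power=6}: No match (mode is steady). {mode=steady, freq=13, power=3}: No match (mode is steady). {mode=pulse, freq=5, power=13}: Match (mode is pulse).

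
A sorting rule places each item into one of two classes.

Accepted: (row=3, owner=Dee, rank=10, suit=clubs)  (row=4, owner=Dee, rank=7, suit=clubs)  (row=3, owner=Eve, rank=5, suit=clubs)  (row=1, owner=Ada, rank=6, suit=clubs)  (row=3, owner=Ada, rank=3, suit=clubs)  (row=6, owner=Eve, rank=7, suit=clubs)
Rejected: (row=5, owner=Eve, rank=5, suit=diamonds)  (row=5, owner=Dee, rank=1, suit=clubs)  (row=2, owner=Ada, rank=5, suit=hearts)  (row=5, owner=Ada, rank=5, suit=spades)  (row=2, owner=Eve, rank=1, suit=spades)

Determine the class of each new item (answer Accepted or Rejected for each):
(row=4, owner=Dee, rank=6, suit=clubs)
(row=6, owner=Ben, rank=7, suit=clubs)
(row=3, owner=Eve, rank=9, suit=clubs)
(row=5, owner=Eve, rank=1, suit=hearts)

Rule: suit is clubs AND rank ≥ 3. This holds for each 'Accepted' example and fails for each 'Rejected' one.

Accepted, Accepted, Accepted, Rejected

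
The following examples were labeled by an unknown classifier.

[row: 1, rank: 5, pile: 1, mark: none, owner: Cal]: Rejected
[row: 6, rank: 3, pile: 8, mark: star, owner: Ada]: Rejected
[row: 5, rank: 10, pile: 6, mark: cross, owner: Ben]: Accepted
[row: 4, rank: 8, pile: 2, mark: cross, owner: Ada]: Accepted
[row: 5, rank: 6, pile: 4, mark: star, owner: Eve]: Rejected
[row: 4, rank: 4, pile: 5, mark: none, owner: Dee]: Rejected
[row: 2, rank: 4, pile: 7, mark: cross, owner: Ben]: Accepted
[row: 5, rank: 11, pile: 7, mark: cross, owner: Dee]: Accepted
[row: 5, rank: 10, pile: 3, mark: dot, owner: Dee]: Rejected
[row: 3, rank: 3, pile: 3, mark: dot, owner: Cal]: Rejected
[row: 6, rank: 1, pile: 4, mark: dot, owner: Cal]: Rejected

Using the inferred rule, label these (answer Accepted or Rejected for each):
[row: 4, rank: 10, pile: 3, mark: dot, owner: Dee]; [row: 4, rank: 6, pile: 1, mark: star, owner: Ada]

Every 'Accepted' example satisfies: mark is cross. None of the 'Rejected' examples do.
[row: 4, rank: 10, pile: 3, mark: dot, owner: Dee]: mark is dot — does not fit, so Rejected.
[row: 4, rank: 6, pile: 1, mark: star, owner: Ada]: mark is star — does not fit, so Rejected.

Rejected, Rejected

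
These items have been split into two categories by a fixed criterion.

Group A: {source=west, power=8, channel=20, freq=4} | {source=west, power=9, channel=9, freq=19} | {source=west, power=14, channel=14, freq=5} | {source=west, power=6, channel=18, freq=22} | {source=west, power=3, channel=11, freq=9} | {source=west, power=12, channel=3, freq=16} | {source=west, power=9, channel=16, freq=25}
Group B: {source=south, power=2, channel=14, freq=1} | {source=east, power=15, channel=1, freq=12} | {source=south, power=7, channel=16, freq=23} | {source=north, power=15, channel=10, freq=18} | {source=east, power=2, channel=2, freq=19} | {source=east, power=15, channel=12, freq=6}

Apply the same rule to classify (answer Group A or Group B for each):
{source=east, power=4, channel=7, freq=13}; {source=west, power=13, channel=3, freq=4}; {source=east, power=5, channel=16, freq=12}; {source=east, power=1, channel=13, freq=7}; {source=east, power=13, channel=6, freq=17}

The rule appears to be: source is west.

Group B, Group A, Group B, Group B, Group B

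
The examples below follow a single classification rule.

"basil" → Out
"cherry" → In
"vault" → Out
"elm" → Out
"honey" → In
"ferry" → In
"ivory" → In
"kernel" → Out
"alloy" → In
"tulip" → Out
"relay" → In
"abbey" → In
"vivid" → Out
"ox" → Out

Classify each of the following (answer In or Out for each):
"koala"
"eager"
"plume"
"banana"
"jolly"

Out, Out, Out, Out, In

Rule: contains 'y'. This holds for each 'In' example and fails for each 'Out' one.
"koala" → no 'y' → Out. "eager" → no 'y' → Out. "plume" → no 'y' → Out. "banana" → no 'y' → Out. "jolly" → has 'y' → In.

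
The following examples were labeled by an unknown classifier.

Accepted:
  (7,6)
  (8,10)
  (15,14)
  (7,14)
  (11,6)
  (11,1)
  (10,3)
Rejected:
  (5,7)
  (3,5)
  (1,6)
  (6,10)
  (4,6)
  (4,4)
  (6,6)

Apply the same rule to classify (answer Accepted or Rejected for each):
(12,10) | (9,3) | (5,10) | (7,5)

Accepted, Accepted, Rejected, Accepted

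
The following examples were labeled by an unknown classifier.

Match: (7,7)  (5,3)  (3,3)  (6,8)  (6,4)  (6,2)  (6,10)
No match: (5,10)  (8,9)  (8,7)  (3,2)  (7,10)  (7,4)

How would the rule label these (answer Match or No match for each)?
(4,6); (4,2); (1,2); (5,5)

Match, Match, No match, Match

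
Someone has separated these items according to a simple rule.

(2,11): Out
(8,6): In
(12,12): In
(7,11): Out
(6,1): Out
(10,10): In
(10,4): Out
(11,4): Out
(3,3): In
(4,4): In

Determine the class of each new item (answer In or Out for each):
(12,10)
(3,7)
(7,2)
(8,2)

The pattern is that an item is 'In' exactly when: |first − second| ≤ 2.
(12,10): |12−10| = 2, satisfies this → In. (3,7): |3−7| = 4, does not pass → Out. (7,2): |7−2| = 5, does not pass → Out. (8,2): |8−2| = 6, does not pass → Out.

In, Out, Out, Out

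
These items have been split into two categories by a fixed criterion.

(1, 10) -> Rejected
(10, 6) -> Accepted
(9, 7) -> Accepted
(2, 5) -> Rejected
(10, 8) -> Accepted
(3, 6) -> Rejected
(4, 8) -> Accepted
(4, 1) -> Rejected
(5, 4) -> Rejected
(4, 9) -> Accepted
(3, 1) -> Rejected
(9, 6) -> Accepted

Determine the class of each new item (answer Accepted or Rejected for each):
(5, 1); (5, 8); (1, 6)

Rejected, Accepted, Rejected

The pattern is that an item is 'Accepted' exactly when: sum ≥ 12.
(5, 1): 5+1 = 6, does not fit → Rejected. (5, 8): 5+8 = 13, checks out → Accepted. (1, 6): 1+6 = 7, does not fit → Rejected.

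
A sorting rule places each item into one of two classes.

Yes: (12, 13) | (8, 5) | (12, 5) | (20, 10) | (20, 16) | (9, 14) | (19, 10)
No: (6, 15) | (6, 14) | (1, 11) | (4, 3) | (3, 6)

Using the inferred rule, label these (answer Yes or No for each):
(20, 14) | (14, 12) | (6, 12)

The pattern is that an item is 'Yes' exactly when: first ≥ 8.
(20, 14): first 20 — satisfies this, so Yes.
(14, 12): first 14 — satisfies this, so Yes.
(6, 12): first 6 — lacks this property, so No.

Yes, Yes, No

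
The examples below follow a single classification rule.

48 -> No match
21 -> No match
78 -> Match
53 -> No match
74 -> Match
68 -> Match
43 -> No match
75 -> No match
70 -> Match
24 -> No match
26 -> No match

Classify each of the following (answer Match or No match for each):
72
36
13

One predicate separates the groups cleanly: even AND at least 53.
Match: 72, since 72 is even, 72 ≥ 53. No match: 36, since 36 is even, 36 < 53. No match: 13, since 13 is odd, 13 < 53.

Match, No match, No match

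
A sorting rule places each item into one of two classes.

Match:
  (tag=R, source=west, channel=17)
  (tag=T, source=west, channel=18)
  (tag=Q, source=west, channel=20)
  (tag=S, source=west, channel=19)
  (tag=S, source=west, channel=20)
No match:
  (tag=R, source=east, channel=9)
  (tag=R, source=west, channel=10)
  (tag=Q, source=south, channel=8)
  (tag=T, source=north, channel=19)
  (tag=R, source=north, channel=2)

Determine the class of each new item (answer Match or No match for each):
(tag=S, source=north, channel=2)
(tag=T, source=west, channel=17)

No match, Match

The distinguishing property — source is west AND channel ≥ 17 — holds for all the 'Match' cases and none of the 'No match' cases.
(tag=S, source=north, channel=2): No match (source is north, channel = 2). (tag=T, source=west, channel=17): Match (source is west, channel = 17).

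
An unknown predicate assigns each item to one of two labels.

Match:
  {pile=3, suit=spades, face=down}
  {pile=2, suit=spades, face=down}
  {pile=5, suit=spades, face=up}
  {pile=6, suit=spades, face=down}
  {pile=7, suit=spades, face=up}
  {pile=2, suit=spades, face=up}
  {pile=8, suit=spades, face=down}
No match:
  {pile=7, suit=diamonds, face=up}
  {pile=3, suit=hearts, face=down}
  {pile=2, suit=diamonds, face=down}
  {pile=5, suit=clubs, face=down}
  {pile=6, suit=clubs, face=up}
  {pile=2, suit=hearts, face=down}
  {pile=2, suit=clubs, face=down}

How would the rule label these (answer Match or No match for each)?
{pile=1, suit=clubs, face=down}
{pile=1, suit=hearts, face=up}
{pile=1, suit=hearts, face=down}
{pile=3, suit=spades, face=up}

No match, No match, No match, Match

The common property of the 'Match' items is: suit is spades. No 'No match' item has it.
{pile=1, suit=clubs, face=down}: suit is clubs — doesn't match, so No match. {pile=1, suit=hearts, face=up}: suit is hearts — doesn't match, so No match. {pile=1, suit=hearts, face=down}: suit is hearts — doesn't match, so No match. {pile=3, suit=spades, face=up}: suit is spades — has this property, so Match.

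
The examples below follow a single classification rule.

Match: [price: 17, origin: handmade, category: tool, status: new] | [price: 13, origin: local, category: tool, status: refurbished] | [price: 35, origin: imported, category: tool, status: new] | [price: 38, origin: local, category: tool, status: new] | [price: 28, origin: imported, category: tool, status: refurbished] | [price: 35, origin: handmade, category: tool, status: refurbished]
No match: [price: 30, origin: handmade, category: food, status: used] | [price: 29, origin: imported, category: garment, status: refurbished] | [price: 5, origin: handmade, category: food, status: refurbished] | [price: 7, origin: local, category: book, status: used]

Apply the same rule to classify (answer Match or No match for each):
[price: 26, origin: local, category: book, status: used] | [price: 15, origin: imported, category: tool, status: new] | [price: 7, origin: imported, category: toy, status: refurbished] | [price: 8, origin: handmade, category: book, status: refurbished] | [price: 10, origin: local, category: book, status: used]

The classifier is using: category is tool.
[price: 26, origin: local, category: book, status: used]: category is book — does not pass, so No match.
[price: 15, origin: imported, category: tool, status: new]: category is tool — satisfies this, so Match.
[price: 7, origin: imported, category: toy, status: refurbished]: category is toy — does not pass, so No match.
[price: 8, origin: handmade, category: book, status: refurbished]: category is book — does not pass, so No match.
[price: 10, origin: local, category: book, status: used]: category is book — does not pass, so No match.

No match, Match, No match, No match, No match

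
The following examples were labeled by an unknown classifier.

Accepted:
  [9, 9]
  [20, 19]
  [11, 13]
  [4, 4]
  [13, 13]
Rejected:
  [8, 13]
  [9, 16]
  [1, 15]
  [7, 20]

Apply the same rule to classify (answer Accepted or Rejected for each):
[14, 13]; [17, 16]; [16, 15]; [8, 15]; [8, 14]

'Accepted' ⟺ |first − second| ≤ 2.
[14, 13]: Accepted (|14−13| = 1). [17, 16]: Accepted (|17−16| = 1). [16, 15]: Accepted (|16−15| = 1). [8, 15]: Rejected (|8−15| = 7). [8, 14]: Rejected (|8−14| = 6).

Accepted, Accepted, Accepted, Rejected, Rejected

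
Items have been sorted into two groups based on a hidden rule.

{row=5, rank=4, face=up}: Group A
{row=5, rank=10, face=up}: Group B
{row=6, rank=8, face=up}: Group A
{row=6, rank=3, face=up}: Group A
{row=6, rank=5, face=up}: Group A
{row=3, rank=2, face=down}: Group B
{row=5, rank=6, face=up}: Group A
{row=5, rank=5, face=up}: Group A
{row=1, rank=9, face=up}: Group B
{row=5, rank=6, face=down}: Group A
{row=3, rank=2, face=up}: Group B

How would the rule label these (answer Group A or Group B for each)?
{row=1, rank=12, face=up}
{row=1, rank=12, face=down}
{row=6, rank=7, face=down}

Group B, Group B, Group A

The simplest hypothesis consistent with all the labels is: rank ≤ 8 AND row ≥ 5.
{row=1, rank=12, face=up}: Group B (rank = 12, row = 1).
{row=1, rank=12, face=down}: Group B (rank = 12, row = 1).
{row=6, rank=7, face=down}: Group A (rank = 7, row = 6).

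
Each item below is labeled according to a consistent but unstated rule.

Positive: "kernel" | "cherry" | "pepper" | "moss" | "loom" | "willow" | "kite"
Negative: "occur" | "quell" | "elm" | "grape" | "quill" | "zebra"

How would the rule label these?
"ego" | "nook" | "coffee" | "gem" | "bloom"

The simplest hypothesis consistent with all the labels is: even length.
Negative: "ego", since length 3.
Positive: "nook", since length 4.
Positive: "coffee", since length 6.
Negative: "gem", since length 3.
Negative: "bloom", since length 5.

Negative, Positive, Positive, Negative, Negative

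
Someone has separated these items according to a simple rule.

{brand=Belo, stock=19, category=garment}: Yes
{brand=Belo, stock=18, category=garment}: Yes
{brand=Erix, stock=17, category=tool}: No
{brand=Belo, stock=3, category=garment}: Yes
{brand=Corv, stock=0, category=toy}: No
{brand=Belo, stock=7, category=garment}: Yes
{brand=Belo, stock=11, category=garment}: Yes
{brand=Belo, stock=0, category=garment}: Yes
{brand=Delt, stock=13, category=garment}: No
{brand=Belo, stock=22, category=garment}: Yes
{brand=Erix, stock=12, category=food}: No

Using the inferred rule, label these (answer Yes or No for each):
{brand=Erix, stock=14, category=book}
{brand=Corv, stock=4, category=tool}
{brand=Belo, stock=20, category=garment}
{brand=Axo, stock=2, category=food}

The pattern is that an item is 'Yes' exactly when: brand is Belo.

No, No, Yes, No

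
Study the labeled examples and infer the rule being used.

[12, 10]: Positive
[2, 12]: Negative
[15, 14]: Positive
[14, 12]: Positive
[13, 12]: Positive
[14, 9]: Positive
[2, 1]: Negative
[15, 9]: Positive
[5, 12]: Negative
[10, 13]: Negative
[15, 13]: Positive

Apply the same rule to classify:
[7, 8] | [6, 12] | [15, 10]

Negative, Negative, Positive

One predicate separates the groups cleanly: first ≥ 12.
[7, 8] → first 7 → Negative.
[6, 12] → first 6 → Negative.
[15, 10] → first 15 → Positive.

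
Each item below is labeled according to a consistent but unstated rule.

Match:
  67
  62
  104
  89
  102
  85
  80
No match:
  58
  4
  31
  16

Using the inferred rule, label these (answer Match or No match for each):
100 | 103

The rule appears to be: at least 62.
100 → 100 ≥ 62 → Match. 103 → 103 ≥ 62 → Match.

Match, Match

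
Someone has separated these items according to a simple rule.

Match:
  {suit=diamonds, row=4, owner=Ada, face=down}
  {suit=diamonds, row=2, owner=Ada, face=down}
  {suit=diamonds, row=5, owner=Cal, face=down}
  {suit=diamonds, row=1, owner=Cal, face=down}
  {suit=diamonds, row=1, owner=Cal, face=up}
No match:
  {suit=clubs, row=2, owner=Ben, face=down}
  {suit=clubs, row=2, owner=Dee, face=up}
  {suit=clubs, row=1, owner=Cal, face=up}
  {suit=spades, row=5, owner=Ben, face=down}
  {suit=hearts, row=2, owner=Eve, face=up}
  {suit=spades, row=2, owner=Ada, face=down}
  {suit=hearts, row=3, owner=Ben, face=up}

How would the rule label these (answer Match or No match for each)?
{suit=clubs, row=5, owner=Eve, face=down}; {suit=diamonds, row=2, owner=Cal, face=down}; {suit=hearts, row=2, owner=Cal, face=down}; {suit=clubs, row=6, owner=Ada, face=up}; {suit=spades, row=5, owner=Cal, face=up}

No match, Match, No match, No match, No match

The rule appears to be: suit is diamonds.
{suit=clubs, row=5, owner=Eve, face=down}: suit is clubs, fails this test → No match.
{suit=diamonds, row=2, owner=Cal, face=down}: suit is diamonds, checks out → Match.
{suit=hearts, row=2, owner=Cal, face=down}: suit is hearts, fails this test → No match.
{suit=clubs, row=6, owner=Ada, face=up}: suit is clubs, fails this test → No match.
{suit=spades, row=5, owner=Cal, face=up}: suit is spades, fails this test → No match.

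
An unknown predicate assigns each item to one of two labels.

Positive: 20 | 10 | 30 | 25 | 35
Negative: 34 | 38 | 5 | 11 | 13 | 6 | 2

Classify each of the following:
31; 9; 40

The rule appears to be: multiple of 5 AND at least 6.
31 — 31 = 5·6 + 1, 31 ≥ 6, hence Negative.
9 — 9 = 5·1 + 4, 9 ≥ 6, hence Negative.
40 — 40 = 5·8, 40 ≥ 6, hence Positive.

Negative, Negative, Positive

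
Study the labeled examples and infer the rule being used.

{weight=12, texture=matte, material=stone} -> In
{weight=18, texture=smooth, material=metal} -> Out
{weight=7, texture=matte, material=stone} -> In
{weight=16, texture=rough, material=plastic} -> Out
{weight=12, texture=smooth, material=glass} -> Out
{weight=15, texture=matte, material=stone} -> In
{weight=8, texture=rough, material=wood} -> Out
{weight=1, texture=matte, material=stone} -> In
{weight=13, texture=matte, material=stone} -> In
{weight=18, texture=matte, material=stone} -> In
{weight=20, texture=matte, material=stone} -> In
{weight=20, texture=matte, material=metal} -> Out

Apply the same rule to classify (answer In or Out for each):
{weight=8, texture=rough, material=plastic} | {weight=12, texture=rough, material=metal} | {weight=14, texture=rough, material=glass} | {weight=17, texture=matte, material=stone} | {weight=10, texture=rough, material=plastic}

Out, Out, Out, In, Out

Every 'In' example satisfies: material is stone. None of the 'Out' examples do.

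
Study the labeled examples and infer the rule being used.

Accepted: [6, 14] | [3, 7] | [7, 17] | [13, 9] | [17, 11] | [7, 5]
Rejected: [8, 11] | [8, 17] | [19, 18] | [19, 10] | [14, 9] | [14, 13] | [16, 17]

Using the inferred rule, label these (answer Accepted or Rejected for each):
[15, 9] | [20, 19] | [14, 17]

Accepted, Rejected, Rejected

Checking candidate rules against both groups, what survives is: sum is even.
[15, 9] → 15+9 = 24 → Accepted.
[20, 19] → 20+19 = 39 → Rejected.
[14, 17] → 14+17 = 31 → Rejected.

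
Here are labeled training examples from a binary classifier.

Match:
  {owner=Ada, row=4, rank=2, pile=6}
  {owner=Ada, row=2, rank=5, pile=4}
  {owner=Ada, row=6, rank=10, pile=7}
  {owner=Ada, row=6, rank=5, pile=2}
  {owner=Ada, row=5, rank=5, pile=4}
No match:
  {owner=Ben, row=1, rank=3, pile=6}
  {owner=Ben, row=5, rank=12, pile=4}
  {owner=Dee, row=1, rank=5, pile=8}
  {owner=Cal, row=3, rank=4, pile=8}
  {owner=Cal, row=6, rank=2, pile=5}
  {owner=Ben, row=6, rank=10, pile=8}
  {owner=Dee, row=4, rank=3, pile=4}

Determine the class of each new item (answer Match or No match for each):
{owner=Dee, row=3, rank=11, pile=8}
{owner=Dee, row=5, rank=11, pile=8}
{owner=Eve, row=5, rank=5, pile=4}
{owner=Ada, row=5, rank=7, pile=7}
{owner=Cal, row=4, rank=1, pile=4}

One predicate separates the groups cleanly: owner is Ada.
{owner=Dee, row=3, rank=11, pile=8}: No match (owner is Dee).
{owner=Dee, row=5, rank=11, pile=8}: No match (owner is Dee).
{owner=Eve, row=5, rank=5, pile=4}: No match (owner is Eve).
{owner=Ada, row=5, rank=7, pile=7}: Match (owner is Ada).
{owner=Cal, row=4, rank=1, pile=4}: No match (owner is Cal).

No match, No match, No match, Match, No match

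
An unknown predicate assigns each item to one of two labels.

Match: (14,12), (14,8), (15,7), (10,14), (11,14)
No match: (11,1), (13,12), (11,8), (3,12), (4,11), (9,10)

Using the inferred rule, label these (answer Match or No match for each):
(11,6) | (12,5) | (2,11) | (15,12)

All 'Match' examples share one property — max ≥ 14 — and every 'No match' example lacks it.

No match, No match, No match, Match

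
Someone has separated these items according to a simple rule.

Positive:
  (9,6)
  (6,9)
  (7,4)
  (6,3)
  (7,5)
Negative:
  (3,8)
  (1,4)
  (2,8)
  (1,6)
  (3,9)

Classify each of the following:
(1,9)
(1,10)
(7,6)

Negative, Negative, Positive

The rule appears to be: first ≥ 4.
(1,9) → first 1 → Negative. (1,10) → first 1 → Negative. (7,6) → first 7 → Positive.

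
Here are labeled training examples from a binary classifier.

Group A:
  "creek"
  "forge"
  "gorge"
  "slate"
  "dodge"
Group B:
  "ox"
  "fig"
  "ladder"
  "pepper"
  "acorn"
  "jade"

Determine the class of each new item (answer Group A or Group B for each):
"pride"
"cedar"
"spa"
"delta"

The distinguishing property — odd length AND contains 'e' — holds for all the 'Group A' cases and none of the 'Group B' cases.

Group A, Group A, Group B, Group A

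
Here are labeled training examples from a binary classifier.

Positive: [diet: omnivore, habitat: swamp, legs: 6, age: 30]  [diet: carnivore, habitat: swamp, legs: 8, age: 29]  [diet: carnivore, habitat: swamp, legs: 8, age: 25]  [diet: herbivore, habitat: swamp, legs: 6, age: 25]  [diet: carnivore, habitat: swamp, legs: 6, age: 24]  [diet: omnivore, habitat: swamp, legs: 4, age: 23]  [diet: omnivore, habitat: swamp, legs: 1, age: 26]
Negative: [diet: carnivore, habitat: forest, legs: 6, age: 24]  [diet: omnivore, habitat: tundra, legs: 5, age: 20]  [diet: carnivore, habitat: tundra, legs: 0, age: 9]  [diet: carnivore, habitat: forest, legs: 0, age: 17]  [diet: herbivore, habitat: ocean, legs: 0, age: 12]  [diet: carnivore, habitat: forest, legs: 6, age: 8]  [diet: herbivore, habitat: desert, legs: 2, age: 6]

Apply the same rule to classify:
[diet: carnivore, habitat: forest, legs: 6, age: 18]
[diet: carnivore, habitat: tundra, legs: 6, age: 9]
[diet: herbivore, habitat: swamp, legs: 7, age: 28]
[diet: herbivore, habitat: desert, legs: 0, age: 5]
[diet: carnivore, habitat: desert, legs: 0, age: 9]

Negative, Negative, Positive, Negative, Negative

Comparing the two groups points to one rule — habitat is swamp.
[diet: carnivore, habitat: forest, legs: 6, age: 18]: Negative (habitat is forest). [diet: carnivore, habitat: tundra, legs: 6, age: 9]: Negative (habitat is tundra). [diet: herbivore, habitat: swamp, legs: 7, age: 28]: Positive (habitat is swamp). [diet: herbivore, habitat: desert, legs: 0, age: 5]: Negative (habitat is desert). [diet: carnivore, habitat: desert, legs: 0, age: 9]: Negative (habitat is desert).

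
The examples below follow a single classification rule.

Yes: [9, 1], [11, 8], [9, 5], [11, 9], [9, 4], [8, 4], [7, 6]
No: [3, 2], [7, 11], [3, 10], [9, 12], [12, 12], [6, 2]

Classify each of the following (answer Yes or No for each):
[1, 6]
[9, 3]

The pattern is that an item is 'Yes' exactly when: first > second AND sum ≥ 10.
[1, 6]: No (1 < 6, 1+6 = 7).
[9, 3]: Yes (9 > 3, 9+3 = 12).

No, Yes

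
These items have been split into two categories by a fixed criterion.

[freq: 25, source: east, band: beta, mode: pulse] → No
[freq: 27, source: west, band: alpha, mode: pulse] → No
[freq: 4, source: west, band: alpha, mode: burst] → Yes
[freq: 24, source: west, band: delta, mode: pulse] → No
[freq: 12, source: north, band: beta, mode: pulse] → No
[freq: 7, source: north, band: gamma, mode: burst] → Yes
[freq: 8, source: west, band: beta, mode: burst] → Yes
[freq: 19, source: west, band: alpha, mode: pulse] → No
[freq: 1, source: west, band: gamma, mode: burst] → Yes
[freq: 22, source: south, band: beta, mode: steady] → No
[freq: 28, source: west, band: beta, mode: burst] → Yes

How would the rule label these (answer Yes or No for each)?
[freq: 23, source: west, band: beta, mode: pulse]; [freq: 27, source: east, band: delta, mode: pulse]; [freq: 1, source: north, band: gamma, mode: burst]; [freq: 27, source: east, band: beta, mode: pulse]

No, No, Yes, No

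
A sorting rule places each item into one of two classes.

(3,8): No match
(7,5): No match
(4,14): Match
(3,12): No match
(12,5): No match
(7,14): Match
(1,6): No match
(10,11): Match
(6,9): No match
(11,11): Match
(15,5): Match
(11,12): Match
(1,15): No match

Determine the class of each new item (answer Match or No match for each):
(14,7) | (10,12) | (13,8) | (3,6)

The classifier is using: sum ≥ 18.
(14,7): 14+7 = 21, fits → Match.
(10,12): 10+12 = 22, fits → Match.
(13,8): 13+8 = 21, fits → Match.
(3,6): 3+6 = 9, does not fit → No match.

Match, Match, Match, No match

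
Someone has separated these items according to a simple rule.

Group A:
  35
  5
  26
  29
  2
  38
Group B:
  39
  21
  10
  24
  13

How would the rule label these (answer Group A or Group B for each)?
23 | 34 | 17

The rule appears to be: ≡ 2 (mod 3).
23: Group A (23 mod 3 = 2). 34: Group B (34 mod 3 = 1). 17: Group A (17 mod 3 = 2).

Group A, Group B, Group A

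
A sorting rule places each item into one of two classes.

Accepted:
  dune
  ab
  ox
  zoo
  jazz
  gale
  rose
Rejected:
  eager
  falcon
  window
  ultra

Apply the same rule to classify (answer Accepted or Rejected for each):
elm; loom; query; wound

Accepted, Accepted, Rejected, Rejected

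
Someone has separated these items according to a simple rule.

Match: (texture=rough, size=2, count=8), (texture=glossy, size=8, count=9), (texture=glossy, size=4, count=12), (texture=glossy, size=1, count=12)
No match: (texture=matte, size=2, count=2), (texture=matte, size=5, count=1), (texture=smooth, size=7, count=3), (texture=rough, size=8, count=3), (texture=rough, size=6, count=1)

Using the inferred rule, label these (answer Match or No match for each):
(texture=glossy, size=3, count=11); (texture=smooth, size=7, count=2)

A rule that fits every label: count ≥ 8 — true of each 'Match' example, false of each 'No match' one.

Match, No match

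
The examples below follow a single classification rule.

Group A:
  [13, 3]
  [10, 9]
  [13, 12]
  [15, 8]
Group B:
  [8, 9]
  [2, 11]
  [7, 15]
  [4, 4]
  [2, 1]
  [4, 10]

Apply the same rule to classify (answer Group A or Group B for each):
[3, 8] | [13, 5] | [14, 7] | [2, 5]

Group B, Group A, Group A, Group B

Rule: first ≥ 9. This holds for each 'Group A' example and fails for each 'Group B' one.
[3, 8]: Group B (first 3). [13, 5]: Group A (first 13). [14, 7]: Group A (first 14). [2, 5]: Group B (first 2).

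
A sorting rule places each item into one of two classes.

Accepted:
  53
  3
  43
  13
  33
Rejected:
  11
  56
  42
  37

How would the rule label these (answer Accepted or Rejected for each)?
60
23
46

'Accepted' ⟺ ends in digit 3.

Rejected, Accepted, Rejected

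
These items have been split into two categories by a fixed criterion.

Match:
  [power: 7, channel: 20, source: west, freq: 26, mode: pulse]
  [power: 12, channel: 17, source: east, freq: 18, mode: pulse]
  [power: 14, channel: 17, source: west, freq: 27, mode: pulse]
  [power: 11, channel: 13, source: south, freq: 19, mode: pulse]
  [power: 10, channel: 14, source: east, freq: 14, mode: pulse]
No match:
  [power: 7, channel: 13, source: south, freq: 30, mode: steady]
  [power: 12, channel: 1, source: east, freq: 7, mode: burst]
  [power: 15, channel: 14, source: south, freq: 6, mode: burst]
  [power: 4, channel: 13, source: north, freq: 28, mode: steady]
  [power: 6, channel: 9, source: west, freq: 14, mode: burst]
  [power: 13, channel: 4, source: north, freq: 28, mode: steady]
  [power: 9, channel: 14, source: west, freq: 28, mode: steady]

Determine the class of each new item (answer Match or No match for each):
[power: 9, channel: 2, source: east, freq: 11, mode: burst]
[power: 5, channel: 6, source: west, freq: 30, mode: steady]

No match, No match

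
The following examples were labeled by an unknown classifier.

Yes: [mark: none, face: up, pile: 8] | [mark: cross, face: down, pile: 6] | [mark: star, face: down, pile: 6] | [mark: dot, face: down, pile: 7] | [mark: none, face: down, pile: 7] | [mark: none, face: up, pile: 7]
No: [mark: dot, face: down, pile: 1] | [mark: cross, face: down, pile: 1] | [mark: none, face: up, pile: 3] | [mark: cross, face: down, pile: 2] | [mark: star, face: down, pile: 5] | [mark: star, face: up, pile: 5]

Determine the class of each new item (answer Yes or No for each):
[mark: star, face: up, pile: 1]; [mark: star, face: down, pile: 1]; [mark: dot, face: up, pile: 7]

No, No, Yes

The classifier is using: pile ≥ 6.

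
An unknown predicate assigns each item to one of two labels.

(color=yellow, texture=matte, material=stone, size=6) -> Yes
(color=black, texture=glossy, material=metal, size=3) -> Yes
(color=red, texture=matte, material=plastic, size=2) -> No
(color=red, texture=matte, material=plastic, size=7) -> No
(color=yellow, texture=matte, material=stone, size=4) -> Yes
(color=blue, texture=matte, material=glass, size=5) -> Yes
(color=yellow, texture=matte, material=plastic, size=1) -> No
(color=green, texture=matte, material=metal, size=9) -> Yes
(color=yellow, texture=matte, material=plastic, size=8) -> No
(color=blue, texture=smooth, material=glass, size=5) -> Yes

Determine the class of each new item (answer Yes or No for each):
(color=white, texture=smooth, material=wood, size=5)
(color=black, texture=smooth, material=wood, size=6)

Yes, Yes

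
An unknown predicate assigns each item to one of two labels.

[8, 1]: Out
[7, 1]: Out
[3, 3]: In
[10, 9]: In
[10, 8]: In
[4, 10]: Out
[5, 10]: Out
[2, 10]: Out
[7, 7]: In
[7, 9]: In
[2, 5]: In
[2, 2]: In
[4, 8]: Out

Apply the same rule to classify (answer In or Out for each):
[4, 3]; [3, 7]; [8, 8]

The classifier is using: |first − second| ≤ 3.
[4, 3]: |4−3| = 1, fits → In.
[3, 7]: |3−7| = 4, doesn't qualify → Out.
[8, 8]: |8−8| = 0, fits → In.

In, Out, In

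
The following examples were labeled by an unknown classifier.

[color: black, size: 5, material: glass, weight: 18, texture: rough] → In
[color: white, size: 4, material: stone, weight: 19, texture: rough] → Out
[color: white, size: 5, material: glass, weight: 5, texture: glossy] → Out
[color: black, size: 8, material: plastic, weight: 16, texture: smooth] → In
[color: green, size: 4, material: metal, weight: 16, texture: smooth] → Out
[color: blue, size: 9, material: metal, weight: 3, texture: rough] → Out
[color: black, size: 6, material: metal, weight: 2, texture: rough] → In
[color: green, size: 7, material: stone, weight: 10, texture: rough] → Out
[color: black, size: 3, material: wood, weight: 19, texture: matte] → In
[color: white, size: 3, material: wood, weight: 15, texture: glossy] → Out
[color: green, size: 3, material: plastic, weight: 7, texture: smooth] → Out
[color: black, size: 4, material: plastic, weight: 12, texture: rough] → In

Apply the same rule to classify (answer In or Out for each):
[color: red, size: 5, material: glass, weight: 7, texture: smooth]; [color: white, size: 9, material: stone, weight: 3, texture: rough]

Looking at the examples, the only property every 'In' case has and every 'Out' case lacks is: color is black.
[color: red, size: 5, material: glass, weight: 7, texture: smooth]: color is red, lacks this property → Out. [color: white, size: 9, material: stone, weight: 3, texture: rough]: color is white, lacks this property → Out.

Out, Out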